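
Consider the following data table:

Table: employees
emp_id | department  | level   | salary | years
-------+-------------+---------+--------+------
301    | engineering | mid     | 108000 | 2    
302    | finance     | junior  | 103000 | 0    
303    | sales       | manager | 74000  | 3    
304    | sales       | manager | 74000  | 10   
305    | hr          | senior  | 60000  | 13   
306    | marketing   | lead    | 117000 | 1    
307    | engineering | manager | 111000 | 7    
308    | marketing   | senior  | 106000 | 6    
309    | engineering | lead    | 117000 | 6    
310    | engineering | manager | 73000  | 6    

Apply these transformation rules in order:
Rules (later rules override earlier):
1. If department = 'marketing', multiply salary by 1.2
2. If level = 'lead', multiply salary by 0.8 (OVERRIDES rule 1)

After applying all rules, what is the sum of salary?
917400.0

Step 1: Rule 2 takes priority for records with level = 'lead'
  - 2 records: 234000 × 0.8 = 187200.0
Step 2: Rule 1 applies to remaining records with department = 'marketing'
  - 1 records: 106000 × 1.2 = 127200.0
Step 3: Other records unchanged: 603000
Step 4: Final sum = 187200.0 + 127200.0 + 603000 = 917400.0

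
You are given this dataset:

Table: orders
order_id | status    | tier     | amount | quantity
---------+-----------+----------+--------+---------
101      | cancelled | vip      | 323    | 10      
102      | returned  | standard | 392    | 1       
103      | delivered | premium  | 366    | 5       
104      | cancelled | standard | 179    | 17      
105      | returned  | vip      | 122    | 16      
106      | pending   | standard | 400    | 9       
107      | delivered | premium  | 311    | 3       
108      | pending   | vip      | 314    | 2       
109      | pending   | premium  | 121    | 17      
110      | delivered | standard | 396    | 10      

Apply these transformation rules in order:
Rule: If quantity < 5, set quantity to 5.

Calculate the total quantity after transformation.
99

Step 1: 3 records have quantity < 5
Step 2: These records originally summed to 6
Step 3: After setting to minimum: 3 × 5 = 15
Step 4: Unaffected records sum: 84
Step 5: Final sum = 15 + 84 = 99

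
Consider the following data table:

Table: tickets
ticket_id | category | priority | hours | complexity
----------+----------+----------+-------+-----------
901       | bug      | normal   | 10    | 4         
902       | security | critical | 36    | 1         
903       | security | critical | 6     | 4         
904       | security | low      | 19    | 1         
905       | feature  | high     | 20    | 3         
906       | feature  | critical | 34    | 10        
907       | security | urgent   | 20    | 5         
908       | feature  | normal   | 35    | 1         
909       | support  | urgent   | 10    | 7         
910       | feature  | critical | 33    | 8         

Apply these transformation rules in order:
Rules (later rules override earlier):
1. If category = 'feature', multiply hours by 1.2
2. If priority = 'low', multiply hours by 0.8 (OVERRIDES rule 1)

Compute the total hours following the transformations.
243.6

Step 1: Rule 2 takes priority for records with priority = 'low'
  - 1 records: 19 × 0.8 = 15.2
Step 2: Rule 1 applies to remaining records with category = 'feature'
  - 4 records: 122 × 1.2 = 146.4
Step 3: Other records unchanged: 82
Step 4: Final sum = 15.2 + 146.4 + 82 = 243.6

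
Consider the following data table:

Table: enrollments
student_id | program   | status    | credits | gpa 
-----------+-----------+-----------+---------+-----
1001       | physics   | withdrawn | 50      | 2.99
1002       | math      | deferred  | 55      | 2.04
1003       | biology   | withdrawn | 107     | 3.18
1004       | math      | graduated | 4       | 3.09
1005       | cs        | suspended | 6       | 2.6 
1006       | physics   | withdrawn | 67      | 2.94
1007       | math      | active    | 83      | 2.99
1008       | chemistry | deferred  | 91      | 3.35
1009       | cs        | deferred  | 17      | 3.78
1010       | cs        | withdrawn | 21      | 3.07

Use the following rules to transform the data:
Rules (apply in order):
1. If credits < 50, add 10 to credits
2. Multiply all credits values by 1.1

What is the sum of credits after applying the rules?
595.1

Step 1: Apply Rule 1 - Add 10 to records with credits < 50
  - 4 records affected: 48 + (4 × 10) = 88
  - Unaffected records: 453
  - Sum after Rule 1: 541
Step 2: Apply Rule 2 - Multiply all by 1.1
  - 541 × 1.1 = 595.1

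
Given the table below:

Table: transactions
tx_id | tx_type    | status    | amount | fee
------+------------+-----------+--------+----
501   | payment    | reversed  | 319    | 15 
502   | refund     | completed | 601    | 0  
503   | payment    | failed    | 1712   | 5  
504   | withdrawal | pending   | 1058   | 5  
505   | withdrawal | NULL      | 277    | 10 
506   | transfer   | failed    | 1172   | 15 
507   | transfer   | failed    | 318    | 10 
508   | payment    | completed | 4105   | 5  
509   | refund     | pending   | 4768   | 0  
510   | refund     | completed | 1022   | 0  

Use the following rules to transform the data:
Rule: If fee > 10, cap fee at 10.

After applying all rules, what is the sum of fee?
55

Step 1: 2 records have fee > 10
Step 2: These records originally summed to 30
Step 3: After capping: 2 × 10 = 20
Step 4: Unaffected records sum: 35
Step 5: Final sum = 20 + 35 = 55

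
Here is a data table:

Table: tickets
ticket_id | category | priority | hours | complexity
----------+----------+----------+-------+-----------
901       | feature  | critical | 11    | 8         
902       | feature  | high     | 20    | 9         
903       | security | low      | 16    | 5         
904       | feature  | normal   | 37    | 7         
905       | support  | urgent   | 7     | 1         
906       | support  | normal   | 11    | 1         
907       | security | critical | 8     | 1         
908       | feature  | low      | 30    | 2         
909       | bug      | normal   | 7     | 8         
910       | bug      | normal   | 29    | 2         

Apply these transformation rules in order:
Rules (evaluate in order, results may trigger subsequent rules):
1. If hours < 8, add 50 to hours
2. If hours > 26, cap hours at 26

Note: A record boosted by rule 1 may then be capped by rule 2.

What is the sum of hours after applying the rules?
196

Step 1: Apply rule 1 to records with hours < 8
  - 2 records get bonus of 50
  - Of these, 2 records then exceed 26 and get capped
Step 2: Apply rule 2 to records with hours > 26
  - 3 records (original) are capped
Step 3: Calculate final sum = 196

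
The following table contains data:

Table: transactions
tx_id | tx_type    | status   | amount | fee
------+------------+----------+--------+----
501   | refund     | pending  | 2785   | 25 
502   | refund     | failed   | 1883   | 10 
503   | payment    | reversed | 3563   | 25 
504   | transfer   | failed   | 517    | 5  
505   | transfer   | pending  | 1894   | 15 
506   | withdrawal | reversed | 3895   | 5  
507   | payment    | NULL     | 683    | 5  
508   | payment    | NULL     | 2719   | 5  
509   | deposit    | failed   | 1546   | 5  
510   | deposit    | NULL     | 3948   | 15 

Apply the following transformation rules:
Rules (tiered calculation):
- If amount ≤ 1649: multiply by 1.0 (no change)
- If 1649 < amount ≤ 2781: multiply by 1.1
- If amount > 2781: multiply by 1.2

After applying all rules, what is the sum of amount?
26920.8

Step 1: Tier 1 (amount ≤ 1649): 3 records, sum = 2746 × 1.0 = 2746.0
Step 2: Tier 2 (1649 < amount ≤ 2781): 3 records, sum = 6496 × 1.1 = 7145.6
Step 3: Tier 3 (amount > 2781): 4 records, sum = 14191 × 1.2 = 17029.2
Step 4: Final sum = 2746.0 + 7145.6 + 17029.2 = 26920.8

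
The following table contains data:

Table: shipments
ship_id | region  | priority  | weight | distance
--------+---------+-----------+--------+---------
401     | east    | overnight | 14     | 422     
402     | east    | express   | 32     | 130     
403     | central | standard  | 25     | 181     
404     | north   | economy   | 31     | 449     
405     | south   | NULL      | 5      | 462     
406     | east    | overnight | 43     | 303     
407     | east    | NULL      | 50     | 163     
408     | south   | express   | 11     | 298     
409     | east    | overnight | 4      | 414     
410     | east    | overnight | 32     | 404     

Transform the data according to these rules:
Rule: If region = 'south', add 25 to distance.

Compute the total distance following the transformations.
3276

Step 1: Count records where region = 'south': 2
Step 2: Total bonus added: 2 × 25 = 50
Step 3: Original sum of distance: 3226
Step 4: Final sum = 3226 + 50 = 3276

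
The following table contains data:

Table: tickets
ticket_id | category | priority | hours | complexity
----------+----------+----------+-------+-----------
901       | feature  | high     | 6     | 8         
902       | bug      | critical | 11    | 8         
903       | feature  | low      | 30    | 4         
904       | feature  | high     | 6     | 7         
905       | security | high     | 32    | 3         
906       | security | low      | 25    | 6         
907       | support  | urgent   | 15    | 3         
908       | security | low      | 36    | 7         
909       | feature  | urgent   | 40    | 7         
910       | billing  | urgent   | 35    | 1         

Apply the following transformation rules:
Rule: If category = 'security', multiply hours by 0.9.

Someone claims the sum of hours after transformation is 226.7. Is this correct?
Yes, the result is correct.

Step 1: Calculate the correct sum after transformation
Step 2: Apply multiplier 0.9 to records where category = 'security'
Step 3: Correct result = 226.7
Step 4: Claimed result = 226.7
Step 5: 226.7 = 226.7 ✓
Conclusion: The claimed result is correct.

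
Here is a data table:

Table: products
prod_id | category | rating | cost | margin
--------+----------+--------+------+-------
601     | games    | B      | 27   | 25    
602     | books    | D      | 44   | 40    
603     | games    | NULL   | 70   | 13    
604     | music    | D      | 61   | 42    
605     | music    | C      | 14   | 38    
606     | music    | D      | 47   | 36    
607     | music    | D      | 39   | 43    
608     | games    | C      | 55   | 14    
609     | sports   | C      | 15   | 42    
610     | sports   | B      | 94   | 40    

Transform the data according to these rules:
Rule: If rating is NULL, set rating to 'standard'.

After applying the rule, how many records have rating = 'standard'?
1

Step 1: Count records where rating IS NULL
Step 2: Found 1 records with NULL rating
Step 3: These records will have rating set to 'standard'
Step 4: Records already having rating = 'standard': 0
Step 5: Answer: 1 + 0 = 1 records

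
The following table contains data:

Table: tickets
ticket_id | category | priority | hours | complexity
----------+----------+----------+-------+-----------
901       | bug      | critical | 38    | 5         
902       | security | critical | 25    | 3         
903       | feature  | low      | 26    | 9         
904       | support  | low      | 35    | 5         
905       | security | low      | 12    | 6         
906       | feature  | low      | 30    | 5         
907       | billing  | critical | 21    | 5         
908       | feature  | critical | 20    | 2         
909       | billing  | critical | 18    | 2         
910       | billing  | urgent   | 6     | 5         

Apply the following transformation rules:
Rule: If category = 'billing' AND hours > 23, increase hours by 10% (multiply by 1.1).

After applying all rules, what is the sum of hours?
231

Step 1: Find records where category = 'billing' AND hours > 23
Step 2: 0 records match, summing to 0
Step 3: After multiplier: 0 × 1.1 = 0.0
Step 4: Unaffected records sum: 231
Step 5: Final sum = 0.0 + 231 = 231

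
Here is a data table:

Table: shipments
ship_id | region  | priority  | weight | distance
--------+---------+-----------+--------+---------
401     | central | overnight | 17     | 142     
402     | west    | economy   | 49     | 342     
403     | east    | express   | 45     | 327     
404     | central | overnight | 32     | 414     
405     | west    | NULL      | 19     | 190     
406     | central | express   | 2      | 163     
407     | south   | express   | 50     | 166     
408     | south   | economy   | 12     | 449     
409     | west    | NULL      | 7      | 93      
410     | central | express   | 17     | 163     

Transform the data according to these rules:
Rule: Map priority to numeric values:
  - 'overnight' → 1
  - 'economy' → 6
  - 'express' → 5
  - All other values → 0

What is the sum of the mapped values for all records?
34

Step 1: Apply mapping to each record
Step 2: Count by status:
  'overnight': 2 records × 1 = 2
  'economy': 2 records × 6 = 12
  'express': 4 records × 5 = 20
Step 3: Sum all mapped values = 34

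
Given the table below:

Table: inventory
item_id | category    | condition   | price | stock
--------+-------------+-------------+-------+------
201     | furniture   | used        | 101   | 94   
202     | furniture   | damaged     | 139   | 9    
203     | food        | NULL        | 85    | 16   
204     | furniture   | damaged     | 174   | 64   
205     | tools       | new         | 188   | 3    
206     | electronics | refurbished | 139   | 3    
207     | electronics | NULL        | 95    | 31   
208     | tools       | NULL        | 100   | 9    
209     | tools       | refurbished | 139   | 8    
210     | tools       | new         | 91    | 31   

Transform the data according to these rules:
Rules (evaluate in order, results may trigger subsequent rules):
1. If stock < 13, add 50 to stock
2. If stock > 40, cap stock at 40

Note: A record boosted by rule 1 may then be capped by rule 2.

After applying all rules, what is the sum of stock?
358

Step 1: Apply rule 1 to records with stock < 13
  - 5 records get bonus of 50
  - Of these, 5 records then exceed 40 and get capped
Step 2: Apply rule 2 to records with stock > 40
  - 2 records (original) are capped
Step 3: Calculate final sum = 358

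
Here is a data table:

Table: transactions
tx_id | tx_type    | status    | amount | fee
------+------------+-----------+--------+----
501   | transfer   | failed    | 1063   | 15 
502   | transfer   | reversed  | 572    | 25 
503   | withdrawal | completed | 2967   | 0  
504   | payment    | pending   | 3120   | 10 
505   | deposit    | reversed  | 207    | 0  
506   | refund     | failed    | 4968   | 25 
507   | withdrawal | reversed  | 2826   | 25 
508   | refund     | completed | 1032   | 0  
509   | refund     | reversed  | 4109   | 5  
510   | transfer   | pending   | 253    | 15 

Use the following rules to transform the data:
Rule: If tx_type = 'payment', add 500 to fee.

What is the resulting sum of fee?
620

Step 1: Count records where tx_type = 'payment': 1
Step 2: Total bonus added: 1 × 500 = 500
Step 3: Original sum of fee: 120
Step 4: Final sum = 120 + 500 = 620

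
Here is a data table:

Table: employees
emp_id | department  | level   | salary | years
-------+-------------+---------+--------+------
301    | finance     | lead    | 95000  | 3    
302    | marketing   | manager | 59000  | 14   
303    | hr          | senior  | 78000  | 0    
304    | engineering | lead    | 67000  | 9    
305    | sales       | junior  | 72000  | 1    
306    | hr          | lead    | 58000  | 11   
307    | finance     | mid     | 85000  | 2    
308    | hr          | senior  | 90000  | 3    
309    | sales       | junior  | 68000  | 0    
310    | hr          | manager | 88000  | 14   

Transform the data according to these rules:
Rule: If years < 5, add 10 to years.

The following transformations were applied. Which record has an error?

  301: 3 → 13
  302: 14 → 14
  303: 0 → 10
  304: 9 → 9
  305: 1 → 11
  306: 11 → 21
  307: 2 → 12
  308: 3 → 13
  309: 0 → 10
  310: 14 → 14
Record 306 has an error. The correct transformed value should be 11, not 21.

Step 1: Check each record against the rule
Step 2: Record 306 has years = 11
Step 3: Since 11 >= 5, the bonus should not have been applied
Step 4: Correct value = 11, but claimed value = 21
Conclusion: Record 306 has the error.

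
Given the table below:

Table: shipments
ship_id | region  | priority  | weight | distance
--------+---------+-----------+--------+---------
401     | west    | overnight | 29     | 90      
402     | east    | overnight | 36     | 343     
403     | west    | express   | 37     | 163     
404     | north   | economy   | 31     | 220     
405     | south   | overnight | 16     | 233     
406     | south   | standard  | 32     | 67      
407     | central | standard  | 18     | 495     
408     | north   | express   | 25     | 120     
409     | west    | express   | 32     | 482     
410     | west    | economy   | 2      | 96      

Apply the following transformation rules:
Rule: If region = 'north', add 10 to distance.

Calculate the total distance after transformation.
2329

Step 1: Count records where region = 'north': 2
Step 2: Total bonus added: 2 × 10 = 20
Step 3: Original sum of distance: 2309
Step 4: Final sum = 2309 + 20 = 2329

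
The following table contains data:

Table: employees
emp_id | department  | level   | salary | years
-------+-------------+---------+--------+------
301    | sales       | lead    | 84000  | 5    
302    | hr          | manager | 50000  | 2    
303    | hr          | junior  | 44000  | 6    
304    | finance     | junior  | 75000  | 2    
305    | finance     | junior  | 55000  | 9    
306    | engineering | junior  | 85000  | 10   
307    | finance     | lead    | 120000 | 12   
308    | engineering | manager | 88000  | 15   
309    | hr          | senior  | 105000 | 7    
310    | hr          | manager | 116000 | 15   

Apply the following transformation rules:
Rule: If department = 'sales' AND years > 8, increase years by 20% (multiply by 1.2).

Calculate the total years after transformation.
83

Step 1: Find records where department = 'sales' AND years > 8
Step 2: 0 records match, summing to 0
Step 3: After multiplier: 0 × 1.2 = 0.0
Step 4: Unaffected records sum: 83
Step 5: Final sum = 0.0 + 83 = 83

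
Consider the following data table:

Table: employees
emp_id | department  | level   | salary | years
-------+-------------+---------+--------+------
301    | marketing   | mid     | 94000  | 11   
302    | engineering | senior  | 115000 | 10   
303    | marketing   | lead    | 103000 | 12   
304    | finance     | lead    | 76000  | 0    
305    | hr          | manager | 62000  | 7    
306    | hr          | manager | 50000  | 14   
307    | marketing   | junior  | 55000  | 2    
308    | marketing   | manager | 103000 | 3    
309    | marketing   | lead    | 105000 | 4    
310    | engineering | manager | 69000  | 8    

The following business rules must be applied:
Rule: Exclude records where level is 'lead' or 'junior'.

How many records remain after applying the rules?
6

Step 1: Count records to exclude
  - 3 (lead) + 1 (junior) = 4 records
Step 2: Total records: 10
Step 3: Remaining = 10 - 4 = 6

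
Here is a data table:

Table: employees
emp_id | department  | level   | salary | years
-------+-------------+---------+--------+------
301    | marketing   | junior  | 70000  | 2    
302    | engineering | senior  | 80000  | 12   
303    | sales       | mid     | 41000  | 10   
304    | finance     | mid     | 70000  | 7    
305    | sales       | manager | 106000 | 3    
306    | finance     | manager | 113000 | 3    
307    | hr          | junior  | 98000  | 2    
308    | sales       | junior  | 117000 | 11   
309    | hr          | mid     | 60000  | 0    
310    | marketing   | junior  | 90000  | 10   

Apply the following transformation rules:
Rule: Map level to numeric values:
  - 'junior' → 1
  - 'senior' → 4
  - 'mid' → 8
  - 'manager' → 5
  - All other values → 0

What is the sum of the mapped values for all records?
42

Step 1: Apply mapping to each record
Step 2: Count by status:
  'junior': 4 records × 1 = 4
  'senior': 1 records × 4 = 4
  'mid': 3 records × 8 = 24
  'manager': 2 records × 5 = 10
Step 3: Sum all mapped values = 42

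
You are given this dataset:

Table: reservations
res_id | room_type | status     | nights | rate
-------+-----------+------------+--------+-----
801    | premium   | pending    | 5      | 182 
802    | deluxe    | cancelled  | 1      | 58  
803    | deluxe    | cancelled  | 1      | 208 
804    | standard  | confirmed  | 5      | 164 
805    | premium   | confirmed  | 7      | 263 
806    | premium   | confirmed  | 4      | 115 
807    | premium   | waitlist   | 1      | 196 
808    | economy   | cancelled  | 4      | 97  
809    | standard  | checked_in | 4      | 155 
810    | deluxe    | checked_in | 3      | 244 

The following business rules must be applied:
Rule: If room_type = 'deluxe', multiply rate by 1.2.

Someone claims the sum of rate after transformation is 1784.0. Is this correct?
Yes, the result is correct.

Step 1: Calculate the correct sum after transformation
Step 2: Apply multiplier 1.2 to records where room_type = 'deluxe'
Step 3: Correct result = 1784.0
Step 4: Claimed result = 1784.0
Step 5: 1784.0 = 1784.0 ✓
Conclusion: The claimed result is correct.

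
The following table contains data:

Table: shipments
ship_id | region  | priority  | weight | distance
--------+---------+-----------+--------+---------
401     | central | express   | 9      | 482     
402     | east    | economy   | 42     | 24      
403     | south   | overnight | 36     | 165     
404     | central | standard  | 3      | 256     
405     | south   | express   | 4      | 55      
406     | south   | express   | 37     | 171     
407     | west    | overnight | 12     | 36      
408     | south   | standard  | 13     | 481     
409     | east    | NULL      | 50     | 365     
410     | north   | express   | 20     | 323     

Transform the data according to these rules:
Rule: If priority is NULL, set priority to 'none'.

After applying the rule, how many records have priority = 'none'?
1

Step 1: Count records where priority IS NULL
Step 2: Found 1 records with NULL priority
Step 3: These records will have priority set to 'none'
Step 4: Records already having priority = 'none': 0
Step 5: Answer: 1 + 0 = 1 records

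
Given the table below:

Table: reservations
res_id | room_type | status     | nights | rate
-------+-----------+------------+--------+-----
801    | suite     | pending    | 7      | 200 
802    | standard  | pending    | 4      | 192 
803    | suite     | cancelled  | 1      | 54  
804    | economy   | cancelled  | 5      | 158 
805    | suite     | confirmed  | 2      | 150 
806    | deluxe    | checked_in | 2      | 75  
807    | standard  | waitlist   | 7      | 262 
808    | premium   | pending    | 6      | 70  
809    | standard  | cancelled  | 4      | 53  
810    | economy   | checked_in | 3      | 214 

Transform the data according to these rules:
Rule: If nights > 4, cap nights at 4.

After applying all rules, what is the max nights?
4

Step 1: Original maximum nights = 7
Step 2: Apply cap at 4
Step 3: 4 records had nights > 4 and were capped
Step 4: Maximum after transformation = 4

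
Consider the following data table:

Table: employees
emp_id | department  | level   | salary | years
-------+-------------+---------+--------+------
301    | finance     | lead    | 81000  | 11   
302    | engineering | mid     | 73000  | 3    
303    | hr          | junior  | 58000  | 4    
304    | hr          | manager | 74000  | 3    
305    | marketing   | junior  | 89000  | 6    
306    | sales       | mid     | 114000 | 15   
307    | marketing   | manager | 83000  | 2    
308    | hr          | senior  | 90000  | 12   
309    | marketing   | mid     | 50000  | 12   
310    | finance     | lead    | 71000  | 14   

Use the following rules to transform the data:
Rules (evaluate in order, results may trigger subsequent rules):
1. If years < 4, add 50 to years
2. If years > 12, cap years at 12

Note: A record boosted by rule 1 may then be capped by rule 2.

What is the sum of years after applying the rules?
105

Step 1: Apply rule 1 to records with years < 4
  - 3 records get bonus of 50
  - Of these, 3 records then exceed 12 and get capped
Step 2: Apply rule 2 to records with years > 12
  - 2 records (original) are capped
Step 3: Calculate final sum = 105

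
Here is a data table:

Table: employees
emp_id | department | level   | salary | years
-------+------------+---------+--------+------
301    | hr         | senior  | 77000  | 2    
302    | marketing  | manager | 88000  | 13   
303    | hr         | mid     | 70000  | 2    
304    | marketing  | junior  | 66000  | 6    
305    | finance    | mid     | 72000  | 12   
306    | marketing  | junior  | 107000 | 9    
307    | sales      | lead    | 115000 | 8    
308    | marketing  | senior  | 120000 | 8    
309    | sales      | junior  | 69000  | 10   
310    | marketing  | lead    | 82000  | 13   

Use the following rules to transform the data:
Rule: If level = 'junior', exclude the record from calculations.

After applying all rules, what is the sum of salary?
624000

Step 1: Identify records where level = 'junior'
Step 2: The excluded records sum to 242000
Step 3: Original total salary = 866000
Step 4: Remaining total = 866000 - 242000 = 624000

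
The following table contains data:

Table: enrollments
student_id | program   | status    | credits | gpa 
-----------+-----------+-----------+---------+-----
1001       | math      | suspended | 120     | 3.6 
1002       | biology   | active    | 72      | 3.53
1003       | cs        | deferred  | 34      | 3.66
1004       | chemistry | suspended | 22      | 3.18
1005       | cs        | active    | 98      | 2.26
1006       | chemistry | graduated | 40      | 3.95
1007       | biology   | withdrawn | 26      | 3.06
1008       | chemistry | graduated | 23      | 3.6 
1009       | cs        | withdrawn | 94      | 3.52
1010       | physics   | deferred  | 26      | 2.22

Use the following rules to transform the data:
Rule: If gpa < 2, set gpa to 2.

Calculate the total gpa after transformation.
32.58

Step 1: 0 records have gpa < 2
Step 2: These records originally summed to 0
Step 3: After setting to minimum: 0 × 2 = 0
Step 4: Unaffected records sum: 32.58
Step 5: Final sum = 0 + 32.58 = 32.58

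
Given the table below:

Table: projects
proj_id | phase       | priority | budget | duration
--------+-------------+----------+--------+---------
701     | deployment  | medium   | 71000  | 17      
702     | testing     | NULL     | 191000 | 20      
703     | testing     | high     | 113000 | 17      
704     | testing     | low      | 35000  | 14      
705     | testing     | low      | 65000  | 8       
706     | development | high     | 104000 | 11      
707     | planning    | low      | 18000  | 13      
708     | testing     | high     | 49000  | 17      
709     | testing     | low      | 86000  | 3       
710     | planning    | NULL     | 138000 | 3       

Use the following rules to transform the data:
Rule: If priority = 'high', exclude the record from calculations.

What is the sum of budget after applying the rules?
604000

Step 1: Identify records where priority = 'high'
Step 2: The excluded records sum to 266000
Step 3: Original total budget = 870000
Step 4: Remaining total = 870000 - 266000 = 604000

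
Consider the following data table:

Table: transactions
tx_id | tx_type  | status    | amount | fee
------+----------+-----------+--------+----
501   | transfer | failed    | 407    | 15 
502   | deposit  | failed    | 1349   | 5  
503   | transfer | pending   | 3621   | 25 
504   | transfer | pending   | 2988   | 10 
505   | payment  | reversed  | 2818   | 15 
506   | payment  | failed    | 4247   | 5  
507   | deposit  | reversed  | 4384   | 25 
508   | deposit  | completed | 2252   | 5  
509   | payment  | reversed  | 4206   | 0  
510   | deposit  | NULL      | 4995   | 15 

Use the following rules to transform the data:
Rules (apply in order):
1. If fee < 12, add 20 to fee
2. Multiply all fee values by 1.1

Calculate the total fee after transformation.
242.0

Step 1: Apply Rule 1 - Add 20 to records with fee < 12
  - 5 records affected: 25 + (5 × 20) = 125
  - Unaffected records: 95
  - Sum after Rule 1: 220
Step 2: Apply Rule 2 - Multiply all by 1.1
  - 220 × 1.1 = 242.0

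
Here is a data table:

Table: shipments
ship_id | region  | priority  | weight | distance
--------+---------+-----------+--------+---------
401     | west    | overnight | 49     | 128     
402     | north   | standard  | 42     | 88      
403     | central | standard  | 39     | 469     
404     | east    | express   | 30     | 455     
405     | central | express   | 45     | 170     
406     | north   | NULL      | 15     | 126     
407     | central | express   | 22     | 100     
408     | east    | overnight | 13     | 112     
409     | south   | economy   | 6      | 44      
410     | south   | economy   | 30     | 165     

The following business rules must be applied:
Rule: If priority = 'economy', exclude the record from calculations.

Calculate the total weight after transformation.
255

Step 1: Identify records where priority = 'economy'
Step 2: The excluded records sum to 36
Step 3: Original total weight = 291
Step 4: Remaining total = 291 - 36 = 255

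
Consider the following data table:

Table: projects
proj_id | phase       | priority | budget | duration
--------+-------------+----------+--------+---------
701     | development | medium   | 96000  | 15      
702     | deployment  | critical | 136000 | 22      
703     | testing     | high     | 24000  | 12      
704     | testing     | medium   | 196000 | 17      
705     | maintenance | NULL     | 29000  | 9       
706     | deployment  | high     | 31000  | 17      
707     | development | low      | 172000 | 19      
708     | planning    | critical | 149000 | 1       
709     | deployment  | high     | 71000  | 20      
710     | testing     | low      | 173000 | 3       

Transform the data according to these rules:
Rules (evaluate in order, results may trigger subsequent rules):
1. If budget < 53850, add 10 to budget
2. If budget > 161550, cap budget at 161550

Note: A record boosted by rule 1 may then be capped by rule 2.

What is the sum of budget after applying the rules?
1020680

Step 1: Apply rule 1 to records with budget < 53850
  - 3 records get bonus of 10
  - Of these, 0 records then exceed 161550 and get capped
Step 2: Apply rule 2 to records with budget > 161550
  - 3 records (original) are capped
Step 3: Calculate final sum = 1020680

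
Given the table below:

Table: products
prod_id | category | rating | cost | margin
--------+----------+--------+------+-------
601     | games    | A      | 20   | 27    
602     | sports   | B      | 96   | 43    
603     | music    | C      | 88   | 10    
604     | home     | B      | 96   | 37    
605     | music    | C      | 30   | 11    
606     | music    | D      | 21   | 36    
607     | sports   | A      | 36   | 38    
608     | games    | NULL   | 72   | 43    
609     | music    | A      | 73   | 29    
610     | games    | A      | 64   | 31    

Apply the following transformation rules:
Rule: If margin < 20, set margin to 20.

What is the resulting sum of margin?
324

Step 1: 2 records have margin < 20
Step 2: These records originally summed to 21
Step 3: After setting to minimum: 2 × 20 = 40
Step 4: Unaffected records sum: 284
Step 5: Final sum = 40 + 284 = 324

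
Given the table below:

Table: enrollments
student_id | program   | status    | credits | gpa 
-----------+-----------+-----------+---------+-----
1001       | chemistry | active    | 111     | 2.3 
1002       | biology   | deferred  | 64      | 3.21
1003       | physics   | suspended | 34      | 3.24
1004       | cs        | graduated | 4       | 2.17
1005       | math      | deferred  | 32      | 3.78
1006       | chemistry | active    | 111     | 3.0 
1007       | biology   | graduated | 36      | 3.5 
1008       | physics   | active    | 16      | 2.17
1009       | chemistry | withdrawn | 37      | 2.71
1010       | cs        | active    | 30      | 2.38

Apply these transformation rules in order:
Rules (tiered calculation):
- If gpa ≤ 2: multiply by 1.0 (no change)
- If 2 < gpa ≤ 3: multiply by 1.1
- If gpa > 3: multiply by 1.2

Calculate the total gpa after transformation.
32.68

Step 1: Tier 1 (gpa ≤ 2): 0 records, sum = 0 × 1.0 = 0.0
Step 2: Tier 2 (2 < gpa ≤ 3): 6 records, sum = 14.73 × 1.1 = 16.2
Step 3: Tier 3 (gpa > 3): 4 records, sum = 13.73 × 1.2 = 16.48
Step 4: Final sum = 0.0 + 16.2 + 16.48 = 32.68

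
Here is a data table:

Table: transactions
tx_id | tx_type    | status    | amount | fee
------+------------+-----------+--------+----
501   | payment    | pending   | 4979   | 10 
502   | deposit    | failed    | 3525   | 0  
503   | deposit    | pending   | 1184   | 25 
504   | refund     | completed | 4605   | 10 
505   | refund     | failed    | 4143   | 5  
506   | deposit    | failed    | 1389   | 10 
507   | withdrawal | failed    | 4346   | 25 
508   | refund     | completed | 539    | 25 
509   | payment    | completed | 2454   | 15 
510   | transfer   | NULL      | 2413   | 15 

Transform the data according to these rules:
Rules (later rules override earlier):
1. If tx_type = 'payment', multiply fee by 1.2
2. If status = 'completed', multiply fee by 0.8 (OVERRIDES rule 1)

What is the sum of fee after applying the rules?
132.0

Step 1: Rule 2 takes priority for records with status = 'completed'
  - 3 records: 50 × 0.8 = 40.0
Step 2: Rule 1 applies to remaining records with tx_type = 'payment'
  - 1 records: 10 × 1.2 = 12.0
Step 3: Other records unchanged: 80
Step 4: Final sum = 40.0 + 12.0 + 80 = 132.0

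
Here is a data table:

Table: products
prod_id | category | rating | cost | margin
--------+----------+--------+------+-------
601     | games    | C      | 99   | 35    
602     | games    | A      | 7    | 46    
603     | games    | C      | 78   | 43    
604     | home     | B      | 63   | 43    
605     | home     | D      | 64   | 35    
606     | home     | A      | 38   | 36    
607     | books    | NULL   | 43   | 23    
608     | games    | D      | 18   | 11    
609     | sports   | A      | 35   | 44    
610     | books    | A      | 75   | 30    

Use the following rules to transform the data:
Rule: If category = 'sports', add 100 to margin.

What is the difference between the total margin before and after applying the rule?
100

Step 1: Original sum of margin = 346
Step 2: 1 records have category = 'sports'
Step 3: Each affected record changes by 100
Step 4: Total change = 1 × 100 = 100
Step 5: New sum = 346 + 100 = 446
Step 6: Difference = |446 - 346| = 100
        (Sum increased by 100)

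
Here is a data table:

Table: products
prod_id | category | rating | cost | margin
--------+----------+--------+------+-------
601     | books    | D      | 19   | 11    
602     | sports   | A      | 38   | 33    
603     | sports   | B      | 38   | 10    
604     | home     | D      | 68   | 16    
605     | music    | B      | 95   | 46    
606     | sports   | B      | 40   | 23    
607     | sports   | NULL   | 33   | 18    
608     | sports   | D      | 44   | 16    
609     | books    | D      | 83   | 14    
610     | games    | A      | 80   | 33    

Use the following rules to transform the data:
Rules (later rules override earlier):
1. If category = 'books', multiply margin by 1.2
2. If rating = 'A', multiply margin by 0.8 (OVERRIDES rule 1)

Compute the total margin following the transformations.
211.8

Step 1: Rule 2 takes priority for records with rating = 'A'
  - 2 records: 66 × 0.8 = 52.8
Step 2: Rule 1 applies to remaining records with category = 'books'
  - 2 records: 25 × 1.2 = 30.0
Step 3: Other records unchanged: 129
Step 4: Final sum = 52.8 + 30.0 + 129 = 211.8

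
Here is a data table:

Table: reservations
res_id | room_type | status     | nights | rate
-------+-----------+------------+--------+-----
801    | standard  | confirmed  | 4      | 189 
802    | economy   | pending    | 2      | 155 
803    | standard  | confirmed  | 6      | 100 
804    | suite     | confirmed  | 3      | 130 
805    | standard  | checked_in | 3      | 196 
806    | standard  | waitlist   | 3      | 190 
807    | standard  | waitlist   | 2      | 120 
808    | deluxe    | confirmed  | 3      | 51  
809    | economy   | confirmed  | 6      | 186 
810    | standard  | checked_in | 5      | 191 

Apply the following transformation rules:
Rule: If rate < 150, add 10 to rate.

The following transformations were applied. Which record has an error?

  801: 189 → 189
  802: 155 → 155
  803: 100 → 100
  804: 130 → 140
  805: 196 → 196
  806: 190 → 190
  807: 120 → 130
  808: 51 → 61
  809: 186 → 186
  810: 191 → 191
Record 803 has an error. The correct transformed value should be 110, not 100.

Step 1: Check each record against the rule
Step 2: Record 803 has rate = 100
Step 3: Since 100 < 150, the bonus should have been applied
Step 4: Correct value = 110, but claimed value = 100
Conclusion: Record 803 has the error.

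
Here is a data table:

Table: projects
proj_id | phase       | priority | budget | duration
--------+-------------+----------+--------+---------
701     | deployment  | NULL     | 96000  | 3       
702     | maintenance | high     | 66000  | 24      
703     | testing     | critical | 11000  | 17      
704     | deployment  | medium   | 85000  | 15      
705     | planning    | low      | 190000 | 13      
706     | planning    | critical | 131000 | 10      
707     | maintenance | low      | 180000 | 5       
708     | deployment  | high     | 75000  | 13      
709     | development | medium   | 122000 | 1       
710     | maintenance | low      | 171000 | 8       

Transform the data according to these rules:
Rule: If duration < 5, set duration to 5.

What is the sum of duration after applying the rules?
115

Step 1: 2 records have duration < 5
Step 2: These records originally summed to 4
Step 3: After setting to minimum: 2 × 5 = 10
Step 4: Unaffected records sum: 105
Step 5: Final sum = 10 + 105 = 115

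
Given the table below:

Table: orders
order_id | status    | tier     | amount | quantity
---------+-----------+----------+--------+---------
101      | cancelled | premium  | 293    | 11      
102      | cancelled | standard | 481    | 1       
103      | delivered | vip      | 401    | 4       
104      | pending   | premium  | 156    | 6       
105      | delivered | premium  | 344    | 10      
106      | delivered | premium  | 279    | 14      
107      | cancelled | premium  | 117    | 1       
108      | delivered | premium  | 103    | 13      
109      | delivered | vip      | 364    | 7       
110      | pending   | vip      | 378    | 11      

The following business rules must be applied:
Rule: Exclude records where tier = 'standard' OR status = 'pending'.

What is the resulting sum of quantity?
60

Step 1: Find records where tier = 'standard' OR status = 'pending'
Step 2: 3 records match, summing to 18
Step 3: Original sum: 78
Step 4: Remaining sum = 78 - 18 = 60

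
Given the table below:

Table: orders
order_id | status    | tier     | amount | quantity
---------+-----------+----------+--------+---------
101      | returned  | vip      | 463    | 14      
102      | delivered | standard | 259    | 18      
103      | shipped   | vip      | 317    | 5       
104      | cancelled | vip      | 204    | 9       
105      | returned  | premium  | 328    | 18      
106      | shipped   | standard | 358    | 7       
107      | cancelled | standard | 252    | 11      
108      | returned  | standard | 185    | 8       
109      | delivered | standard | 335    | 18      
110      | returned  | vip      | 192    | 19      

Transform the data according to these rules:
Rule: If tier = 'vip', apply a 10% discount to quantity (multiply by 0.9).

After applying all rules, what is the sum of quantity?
122.3

Step 1: Records with tier = 'vip' have total quantity = 47
Step 2: Apply multiplier: 47 × 0.9 = 42.3
Step 3: Other records total: 80
Step 4: Final sum = 42.3 + 80 = 122.3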